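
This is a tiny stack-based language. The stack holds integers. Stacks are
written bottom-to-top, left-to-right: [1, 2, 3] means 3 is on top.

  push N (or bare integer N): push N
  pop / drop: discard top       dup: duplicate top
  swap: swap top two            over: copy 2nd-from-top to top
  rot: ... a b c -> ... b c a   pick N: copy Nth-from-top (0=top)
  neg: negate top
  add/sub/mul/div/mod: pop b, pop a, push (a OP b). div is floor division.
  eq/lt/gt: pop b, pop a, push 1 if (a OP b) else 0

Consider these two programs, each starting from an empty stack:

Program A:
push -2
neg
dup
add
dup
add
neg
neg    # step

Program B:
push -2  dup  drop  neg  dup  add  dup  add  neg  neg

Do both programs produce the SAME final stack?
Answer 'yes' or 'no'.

Program A trace:
  After 'push -2': [-2]
  After 'neg': [2]
  After 'dup': [2, 2]
  After 'add': [4]
  After 'dup': [4, 4]
  After 'add': [8]
  After 'neg': [-8]
  After 'neg': [8]
Program A final stack: [8]

Program B trace:
  After 'push -2': [-2]
  After 'dup': [-2, -2]
  After 'drop': [-2]
  After 'neg': [2]
  After 'dup': [2, 2]
  After 'add': [4]
  After 'dup': [4, 4]
  After 'add': [8]
  After 'neg': [-8]
  After 'neg': [8]
Program B final stack: [8]
Same: yes

Answer: yes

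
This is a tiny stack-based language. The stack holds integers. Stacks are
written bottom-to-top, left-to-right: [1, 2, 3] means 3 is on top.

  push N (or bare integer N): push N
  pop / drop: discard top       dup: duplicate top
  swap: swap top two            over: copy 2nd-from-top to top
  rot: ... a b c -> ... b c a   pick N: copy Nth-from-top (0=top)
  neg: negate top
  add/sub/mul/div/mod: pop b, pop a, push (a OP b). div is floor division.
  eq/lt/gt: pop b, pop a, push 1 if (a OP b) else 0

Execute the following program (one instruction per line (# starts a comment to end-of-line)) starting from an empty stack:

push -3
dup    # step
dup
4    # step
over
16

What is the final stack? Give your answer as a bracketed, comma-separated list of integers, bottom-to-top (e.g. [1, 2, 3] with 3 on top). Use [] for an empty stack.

After 'push -3': [-3]
After 'dup': [-3, -3]
After 'dup': [-3, -3, -3]
After 'push 4': [-3, -3, -3, 4]
After 'over': [-3, -3, -3, 4, -3]
After 'push 16': [-3, -3, -3, 4, -3, 16]

Answer: [-3, -3, -3, 4, -3, 16]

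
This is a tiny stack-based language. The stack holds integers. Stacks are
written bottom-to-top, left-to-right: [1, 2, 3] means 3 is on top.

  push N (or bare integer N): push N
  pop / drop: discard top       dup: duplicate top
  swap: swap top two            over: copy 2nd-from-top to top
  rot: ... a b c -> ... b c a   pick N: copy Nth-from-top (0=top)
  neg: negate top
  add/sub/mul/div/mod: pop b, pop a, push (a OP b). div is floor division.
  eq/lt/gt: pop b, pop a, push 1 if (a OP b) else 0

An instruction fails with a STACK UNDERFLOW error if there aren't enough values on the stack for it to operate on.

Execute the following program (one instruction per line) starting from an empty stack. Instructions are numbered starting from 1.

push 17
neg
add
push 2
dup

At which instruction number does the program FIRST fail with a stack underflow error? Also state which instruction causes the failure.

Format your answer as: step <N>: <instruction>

Step 1 ('push 17'): stack = [17], depth = 1
Step 2 ('neg'): stack = [-17], depth = 1
Step 3 ('add'): needs 2 value(s) but depth is 1 — STACK UNDERFLOW

Answer: step 3: add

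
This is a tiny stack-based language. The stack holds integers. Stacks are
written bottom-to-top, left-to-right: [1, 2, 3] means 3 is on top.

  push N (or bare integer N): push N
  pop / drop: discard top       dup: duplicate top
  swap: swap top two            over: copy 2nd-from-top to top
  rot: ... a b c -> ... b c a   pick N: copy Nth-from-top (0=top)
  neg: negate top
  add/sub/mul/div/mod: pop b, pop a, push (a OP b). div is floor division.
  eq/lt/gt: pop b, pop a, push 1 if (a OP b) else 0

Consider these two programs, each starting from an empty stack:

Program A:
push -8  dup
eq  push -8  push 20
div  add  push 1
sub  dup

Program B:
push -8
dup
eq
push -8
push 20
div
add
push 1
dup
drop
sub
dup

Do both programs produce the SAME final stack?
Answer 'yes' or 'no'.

Answer: yes

Derivation:
Program A trace:
  After 'push -8': [-8]
  After 'dup': [-8, -8]
  After 'eq': [1]
  After 'push -8': [1, -8]
  After 'push 20': [1, -8, 20]
  After 'div': [1, -1]
  After 'add': [0]
  After 'push 1': [0, 1]
  After 'sub': [-1]
  After 'dup': [-1, -1]
Program A final stack: [-1, -1]

Program B trace:
  After 'push -8': [-8]
  After 'dup': [-8, -8]
  After 'eq': [1]
  After 'push -8': [1, -8]
  After 'push 20': [1, -8, 20]
  After 'div': [1, -1]
  After 'add': [0]
  After 'push 1': [0, 1]
  After 'dup': [0, 1, 1]
  After 'drop': [0, 1]
  After 'sub': [-1]
  After 'dup': [-1, -1]
Program B final stack: [-1, -1]
Same: yes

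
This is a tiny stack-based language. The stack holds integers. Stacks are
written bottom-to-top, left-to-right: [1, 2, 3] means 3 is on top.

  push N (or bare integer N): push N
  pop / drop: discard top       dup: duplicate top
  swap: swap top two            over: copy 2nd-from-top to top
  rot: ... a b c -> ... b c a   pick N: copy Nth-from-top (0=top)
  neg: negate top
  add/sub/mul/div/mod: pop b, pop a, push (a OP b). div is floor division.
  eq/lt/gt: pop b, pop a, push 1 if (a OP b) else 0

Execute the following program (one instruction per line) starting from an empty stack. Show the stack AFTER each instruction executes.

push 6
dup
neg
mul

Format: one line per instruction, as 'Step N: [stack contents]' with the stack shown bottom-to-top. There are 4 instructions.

Step 1: [6]
Step 2: [6, 6]
Step 3: [6, -6]
Step 4: [-36]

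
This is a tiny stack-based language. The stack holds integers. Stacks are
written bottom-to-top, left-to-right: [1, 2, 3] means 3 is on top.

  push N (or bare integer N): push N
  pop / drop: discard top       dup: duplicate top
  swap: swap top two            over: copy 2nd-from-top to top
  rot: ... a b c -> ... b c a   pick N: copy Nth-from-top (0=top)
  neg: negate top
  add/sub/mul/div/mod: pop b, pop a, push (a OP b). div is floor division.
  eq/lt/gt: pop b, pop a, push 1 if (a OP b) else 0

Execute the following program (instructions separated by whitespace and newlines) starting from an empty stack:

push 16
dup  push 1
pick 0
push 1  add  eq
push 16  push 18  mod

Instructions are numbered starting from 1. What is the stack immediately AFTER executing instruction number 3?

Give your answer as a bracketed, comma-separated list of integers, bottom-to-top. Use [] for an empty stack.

Answer: [16, 16, 1]

Derivation:
Step 1 ('push 16'): [16]
Step 2 ('dup'): [16, 16]
Step 3 ('push 1'): [16, 16, 1]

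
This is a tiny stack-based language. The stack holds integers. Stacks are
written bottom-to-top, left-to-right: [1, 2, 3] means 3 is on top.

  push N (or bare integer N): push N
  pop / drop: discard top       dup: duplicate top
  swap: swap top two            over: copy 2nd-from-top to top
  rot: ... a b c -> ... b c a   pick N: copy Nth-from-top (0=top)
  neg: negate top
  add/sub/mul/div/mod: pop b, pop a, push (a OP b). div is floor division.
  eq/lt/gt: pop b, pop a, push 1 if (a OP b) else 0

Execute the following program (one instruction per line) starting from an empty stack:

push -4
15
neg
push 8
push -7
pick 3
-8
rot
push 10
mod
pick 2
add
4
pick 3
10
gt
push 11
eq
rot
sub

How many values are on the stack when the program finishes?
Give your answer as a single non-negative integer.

Answer: 7

Derivation:
After 'push -4': stack = [-4] (depth 1)
After 'push 15': stack = [-4, 15] (depth 2)
After 'neg': stack = [-4, -15] (depth 2)
After 'push 8': stack = [-4, -15, 8] (depth 3)
After 'push -7': stack = [-4, -15, 8, -7] (depth 4)
After 'pick 3': stack = [-4, -15, 8, -7, -4] (depth 5)
After 'push -8': stack = [-4, -15, 8, -7, -4, -8] (depth 6)
After 'rot': stack = [-4, -15, 8, -4, -8, -7] (depth 6)
After 'push 10': stack = [-4, -15, 8, -4, -8, -7, 10] (depth 7)
After 'mod': stack = [-4, -15, 8, -4, -8, 3] (depth 6)
After 'pick 2': stack = [-4, -15, 8, -4, -8, 3, -4] (depth 7)
After 'add': stack = [-4, -15, 8, -4, -8, -1] (depth 6)
After 'push 4': stack = [-4, -15, 8, -4, -8, -1, 4] (depth 7)
After 'pick 3': stack = [-4, -15, 8, -4, -8, -1, 4, -4] (depth 8)
After 'push 10': stack = [-4, -15, 8, -4, -8, -1, 4, -4, 10] (depth 9)
After 'gt': stack = [-4, -15, 8, -4, -8, -1, 4, 0] (depth 8)
After 'push 11': stack = [-4, -15, 8, -4, -8, -1, 4, 0, 11] (depth 9)
After 'eq': stack = [-4, -15, 8, -4, -8, -1, 4, 0] (depth 8)
After 'rot': stack = [-4, -15, 8, -4, -8, 4, 0, -1] (depth 8)
After 'sub': stack = [-4, -15, 8, -4, -8, 4, 1] (depth 7)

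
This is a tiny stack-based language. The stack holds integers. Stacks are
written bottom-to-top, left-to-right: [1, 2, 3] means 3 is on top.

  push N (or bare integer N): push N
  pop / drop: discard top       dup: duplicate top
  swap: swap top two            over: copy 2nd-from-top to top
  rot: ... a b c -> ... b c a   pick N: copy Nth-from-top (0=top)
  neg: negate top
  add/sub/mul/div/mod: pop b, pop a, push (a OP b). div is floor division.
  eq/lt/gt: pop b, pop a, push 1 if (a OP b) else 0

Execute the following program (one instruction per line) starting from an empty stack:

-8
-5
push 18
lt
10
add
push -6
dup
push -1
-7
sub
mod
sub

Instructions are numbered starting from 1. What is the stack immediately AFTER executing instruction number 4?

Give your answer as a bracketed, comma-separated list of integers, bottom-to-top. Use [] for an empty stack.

Step 1 ('-8'): [-8]
Step 2 ('-5'): [-8, -5]
Step 3 ('push 18'): [-8, -5, 18]
Step 4 ('lt'): [-8, 1]

Answer: [-8, 1]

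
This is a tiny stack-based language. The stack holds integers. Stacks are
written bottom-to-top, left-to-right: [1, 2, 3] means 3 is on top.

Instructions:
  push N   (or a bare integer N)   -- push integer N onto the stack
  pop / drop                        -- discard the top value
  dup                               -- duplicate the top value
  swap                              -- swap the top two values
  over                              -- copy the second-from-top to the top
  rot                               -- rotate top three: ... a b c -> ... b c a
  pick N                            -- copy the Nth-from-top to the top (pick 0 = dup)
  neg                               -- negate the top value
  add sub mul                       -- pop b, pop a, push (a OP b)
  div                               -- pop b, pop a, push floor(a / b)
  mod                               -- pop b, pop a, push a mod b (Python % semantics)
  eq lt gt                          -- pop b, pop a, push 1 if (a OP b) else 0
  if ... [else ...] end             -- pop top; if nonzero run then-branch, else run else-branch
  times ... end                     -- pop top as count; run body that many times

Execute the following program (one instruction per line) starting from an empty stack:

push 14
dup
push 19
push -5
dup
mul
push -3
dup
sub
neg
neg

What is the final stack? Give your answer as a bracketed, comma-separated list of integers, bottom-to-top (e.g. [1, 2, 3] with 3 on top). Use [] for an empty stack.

Answer: [14, 14, 19, 25, 0]

Derivation:
After 'push 14': [14]
After 'dup': [14, 14]
After 'push 19': [14, 14, 19]
After 'push -5': [14, 14, 19, -5]
After 'dup': [14, 14, 19, -5, -5]
After 'mul': [14, 14, 19, 25]
After 'push -3': [14, 14, 19, 25, -3]
After 'dup': [14, 14, 19, 25, -3, -3]
After 'sub': [14, 14, 19, 25, 0]
After 'neg': [14, 14, 19, 25, 0]
After 'neg': [14, 14, 19, 25, 0]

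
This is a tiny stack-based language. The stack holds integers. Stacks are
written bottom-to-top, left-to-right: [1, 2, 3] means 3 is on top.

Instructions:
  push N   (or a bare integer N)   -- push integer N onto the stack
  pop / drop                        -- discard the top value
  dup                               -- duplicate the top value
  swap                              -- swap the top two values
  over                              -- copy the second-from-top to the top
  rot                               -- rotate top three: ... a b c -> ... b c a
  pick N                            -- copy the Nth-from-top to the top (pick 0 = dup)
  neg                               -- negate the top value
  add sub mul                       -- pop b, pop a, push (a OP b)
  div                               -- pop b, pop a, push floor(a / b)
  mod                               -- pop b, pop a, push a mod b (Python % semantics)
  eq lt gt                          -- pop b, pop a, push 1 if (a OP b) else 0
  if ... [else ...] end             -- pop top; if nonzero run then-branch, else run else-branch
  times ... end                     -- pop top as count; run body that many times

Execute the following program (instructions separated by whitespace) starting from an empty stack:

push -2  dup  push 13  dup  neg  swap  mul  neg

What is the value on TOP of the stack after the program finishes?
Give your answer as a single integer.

After 'push -2': [-2]
After 'dup': [-2, -2]
After 'push 13': [-2, -2, 13]
After 'dup': [-2, -2, 13, 13]
After 'neg': [-2, -2, 13, -13]
After 'swap': [-2, -2, -13, 13]
After 'mul': [-2, -2, -169]
After 'neg': [-2, -2, 169]

Answer: 169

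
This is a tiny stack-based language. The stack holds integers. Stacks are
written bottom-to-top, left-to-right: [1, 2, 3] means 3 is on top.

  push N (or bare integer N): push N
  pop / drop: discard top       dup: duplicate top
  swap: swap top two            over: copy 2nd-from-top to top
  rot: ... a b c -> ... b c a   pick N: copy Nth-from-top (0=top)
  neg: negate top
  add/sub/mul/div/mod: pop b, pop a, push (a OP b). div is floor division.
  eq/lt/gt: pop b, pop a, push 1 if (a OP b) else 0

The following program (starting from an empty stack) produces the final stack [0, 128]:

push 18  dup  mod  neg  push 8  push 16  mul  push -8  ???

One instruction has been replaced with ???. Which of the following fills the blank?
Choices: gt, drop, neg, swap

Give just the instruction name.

Stack before ???: [0, 128, -8]
Stack after ???:  [0, 128]
Checking each choice:
  gt: produces [0, 1]
  drop: MATCH
  neg: produces [0, 128, 8]
  swap: produces [0, -8, 128]


Answer: drop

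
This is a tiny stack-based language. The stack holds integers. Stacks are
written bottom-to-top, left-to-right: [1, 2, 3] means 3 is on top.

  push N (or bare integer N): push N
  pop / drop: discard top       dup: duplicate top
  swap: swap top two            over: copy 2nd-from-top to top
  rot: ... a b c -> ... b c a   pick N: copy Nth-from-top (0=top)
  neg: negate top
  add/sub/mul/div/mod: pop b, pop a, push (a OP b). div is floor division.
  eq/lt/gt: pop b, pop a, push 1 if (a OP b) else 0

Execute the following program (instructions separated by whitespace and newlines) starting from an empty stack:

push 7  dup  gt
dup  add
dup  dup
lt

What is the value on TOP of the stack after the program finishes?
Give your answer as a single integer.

Answer: 0

Derivation:
After 'push 7': [7]
After 'dup': [7, 7]
After 'gt': [0]
After 'dup': [0, 0]
After 'add': [0]
After 'dup': [0, 0]
After 'dup': [0, 0, 0]
After 'lt': [0, 0]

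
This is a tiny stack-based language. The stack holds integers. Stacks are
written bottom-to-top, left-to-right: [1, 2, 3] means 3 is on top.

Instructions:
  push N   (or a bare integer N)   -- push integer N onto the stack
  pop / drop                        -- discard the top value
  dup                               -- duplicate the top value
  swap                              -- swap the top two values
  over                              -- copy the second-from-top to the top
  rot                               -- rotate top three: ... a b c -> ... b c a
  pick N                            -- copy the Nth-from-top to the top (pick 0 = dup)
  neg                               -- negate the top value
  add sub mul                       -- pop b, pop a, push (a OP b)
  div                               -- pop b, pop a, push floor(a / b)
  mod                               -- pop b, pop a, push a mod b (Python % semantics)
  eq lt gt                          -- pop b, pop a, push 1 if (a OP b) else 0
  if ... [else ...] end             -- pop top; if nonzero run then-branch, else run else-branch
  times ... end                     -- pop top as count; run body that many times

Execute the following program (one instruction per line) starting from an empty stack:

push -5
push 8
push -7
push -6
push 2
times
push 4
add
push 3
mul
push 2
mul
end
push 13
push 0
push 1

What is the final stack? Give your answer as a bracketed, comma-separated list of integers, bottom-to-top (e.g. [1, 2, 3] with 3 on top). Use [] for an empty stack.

Answer: [-5, 8, -7, -48, 13, 0, 1]

Derivation:
After 'push -5': [-5]
After 'push 8': [-5, 8]
After 'push -7': [-5, 8, -7]
After 'push -6': [-5, 8, -7, -6]
After 'push 2': [-5, 8, -7, -6, 2]
After 'times': [-5, 8, -7, -6]
After 'push 4': [-5, 8, -7, -6, 4]
After 'add': [-5, 8, -7, -2]
After 'push 3': [-5, 8, -7, -2, 3]
After 'mul': [-5, 8, -7, -6]
After 'push 2': [-5, 8, -7, -6, 2]
After 'mul': [-5, 8, -7, -12]
After 'push 4': [-5, 8, -7, -12, 4]
After 'add': [-5, 8, -7, -8]
After 'push 3': [-5, 8, -7, -8, 3]
After 'mul': [-5, 8, -7, -24]
After 'push 2': [-5, 8, -7, -24, 2]
After 'mul': [-5, 8, -7, -48]
After 'push 13': [-5, 8, -7, -48, 13]
After 'push 0': [-5, 8, -7, -48, 13, 0]
After 'push 1': [-5, 8, -7, -48, 13, 0, 1]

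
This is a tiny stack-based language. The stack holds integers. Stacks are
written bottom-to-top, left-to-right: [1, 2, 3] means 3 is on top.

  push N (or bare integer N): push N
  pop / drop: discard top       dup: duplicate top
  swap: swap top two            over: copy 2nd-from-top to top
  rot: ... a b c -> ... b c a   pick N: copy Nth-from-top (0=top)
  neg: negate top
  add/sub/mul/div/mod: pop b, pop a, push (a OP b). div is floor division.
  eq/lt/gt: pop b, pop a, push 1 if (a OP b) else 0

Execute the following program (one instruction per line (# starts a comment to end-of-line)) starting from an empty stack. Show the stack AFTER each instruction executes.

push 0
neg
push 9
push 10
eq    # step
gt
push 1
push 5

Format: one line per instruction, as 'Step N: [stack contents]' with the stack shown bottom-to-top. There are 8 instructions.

Step 1: [0]
Step 2: [0]
Step 3: [0, 9]
Step 4: [0, 9, 10]
Step 5: [0, 0]
Step 6: [0]
Step 7: [0, 1]
Step 8: [0, 1, 5]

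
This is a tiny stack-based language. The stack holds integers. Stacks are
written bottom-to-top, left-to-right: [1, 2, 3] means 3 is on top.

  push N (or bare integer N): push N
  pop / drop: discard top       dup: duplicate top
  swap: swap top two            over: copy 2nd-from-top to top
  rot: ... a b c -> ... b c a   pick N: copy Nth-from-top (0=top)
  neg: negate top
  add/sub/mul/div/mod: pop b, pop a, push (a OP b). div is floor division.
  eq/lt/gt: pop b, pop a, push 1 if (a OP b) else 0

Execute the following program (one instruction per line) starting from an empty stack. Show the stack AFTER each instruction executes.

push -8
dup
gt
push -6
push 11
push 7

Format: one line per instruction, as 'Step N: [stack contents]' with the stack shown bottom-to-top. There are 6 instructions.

Step 1: [-8]
Step 2: [-8, -8]
Step 3: [0]
Step 4: [0, -6]
Step 5: [0, -6, 11]
Step 6: [0, -6, 11, 7]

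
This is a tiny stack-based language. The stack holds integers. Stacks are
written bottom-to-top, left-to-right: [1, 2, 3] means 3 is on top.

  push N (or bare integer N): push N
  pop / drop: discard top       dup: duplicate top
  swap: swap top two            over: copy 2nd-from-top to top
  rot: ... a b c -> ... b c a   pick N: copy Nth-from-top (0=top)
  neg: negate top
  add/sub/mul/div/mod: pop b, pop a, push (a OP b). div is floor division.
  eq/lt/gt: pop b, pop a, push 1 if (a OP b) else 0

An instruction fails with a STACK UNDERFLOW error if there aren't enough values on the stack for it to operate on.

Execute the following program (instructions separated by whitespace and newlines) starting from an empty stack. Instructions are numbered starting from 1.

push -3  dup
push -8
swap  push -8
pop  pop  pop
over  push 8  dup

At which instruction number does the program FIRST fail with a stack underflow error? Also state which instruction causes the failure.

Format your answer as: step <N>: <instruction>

Step 1 ('push -3'): stack = [-3], depth = 1
Step 2 ('dup'): stack = [-3, -3], depth = 2
Step 3 ('push -8'): stack = [-3, -3, -8], depth = 3
Step 4 ('swap'): stack = [-3, -8, -3], depth = 3
Step 5 ('push -8'): stack = [-3, -8, -3, -8], depth = 4
Step 6 ('pop'): stack = [-3, -8, -3], depth = 3
Step 7 ('pop'): stack = [-3, -8], depth = 2
Step 8 ('pop'): stack = [-3], depth = 1
Step 9 ('over'): needs 2 value(s) but depth is 1 — STACK UNDERFLOW

Answer: step 9: over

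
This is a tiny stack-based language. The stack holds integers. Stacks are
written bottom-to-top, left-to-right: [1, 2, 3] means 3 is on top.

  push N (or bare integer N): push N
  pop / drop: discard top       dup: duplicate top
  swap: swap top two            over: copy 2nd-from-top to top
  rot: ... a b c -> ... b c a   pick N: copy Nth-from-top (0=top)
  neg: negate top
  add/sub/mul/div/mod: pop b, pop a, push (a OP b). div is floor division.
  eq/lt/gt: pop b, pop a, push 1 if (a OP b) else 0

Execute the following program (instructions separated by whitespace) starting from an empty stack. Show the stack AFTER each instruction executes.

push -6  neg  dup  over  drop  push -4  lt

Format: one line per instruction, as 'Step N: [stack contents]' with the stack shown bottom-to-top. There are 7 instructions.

Step 1: [-6]
Step 2: [6]
Step 3: [6, 6]
Step 4: [6, 6, 6]
Step 5: [6, 6]
Step 6: [6, 6, -4]
Step 7: [6, 0]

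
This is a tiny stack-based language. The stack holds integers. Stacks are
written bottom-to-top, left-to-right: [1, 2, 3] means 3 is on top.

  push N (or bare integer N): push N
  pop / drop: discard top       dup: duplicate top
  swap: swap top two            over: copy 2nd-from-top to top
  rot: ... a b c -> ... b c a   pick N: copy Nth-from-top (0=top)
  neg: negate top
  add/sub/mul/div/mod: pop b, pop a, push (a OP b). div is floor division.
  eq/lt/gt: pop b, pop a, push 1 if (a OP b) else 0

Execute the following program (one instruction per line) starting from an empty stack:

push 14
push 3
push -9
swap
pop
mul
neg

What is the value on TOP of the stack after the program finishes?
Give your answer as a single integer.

Answer: 126

Derivation:
After 'push 14': [14]
After 'push 3': [14, 3]
After 'push -9': [14, 3, -9]
After 'swap': [14, -9, 3]
After 'pop': [14, -9]
After 'mul': [-126]
After 'neg': [126]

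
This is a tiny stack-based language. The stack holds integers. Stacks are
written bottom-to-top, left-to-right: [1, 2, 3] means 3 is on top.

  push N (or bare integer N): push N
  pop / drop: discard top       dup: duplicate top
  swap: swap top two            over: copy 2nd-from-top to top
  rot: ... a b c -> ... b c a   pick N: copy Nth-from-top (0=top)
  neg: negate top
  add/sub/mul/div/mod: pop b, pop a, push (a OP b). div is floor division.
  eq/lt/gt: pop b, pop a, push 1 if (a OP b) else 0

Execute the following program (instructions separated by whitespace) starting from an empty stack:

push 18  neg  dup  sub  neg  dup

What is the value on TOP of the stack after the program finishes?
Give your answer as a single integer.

Answer: 0

Derivation:
After 'push 18': [18]
After 'neg': [-18]
After 'dup': [-18, -18]
After 'sub': [0]
After 'neg': [0]
After 'dup': [0, 0]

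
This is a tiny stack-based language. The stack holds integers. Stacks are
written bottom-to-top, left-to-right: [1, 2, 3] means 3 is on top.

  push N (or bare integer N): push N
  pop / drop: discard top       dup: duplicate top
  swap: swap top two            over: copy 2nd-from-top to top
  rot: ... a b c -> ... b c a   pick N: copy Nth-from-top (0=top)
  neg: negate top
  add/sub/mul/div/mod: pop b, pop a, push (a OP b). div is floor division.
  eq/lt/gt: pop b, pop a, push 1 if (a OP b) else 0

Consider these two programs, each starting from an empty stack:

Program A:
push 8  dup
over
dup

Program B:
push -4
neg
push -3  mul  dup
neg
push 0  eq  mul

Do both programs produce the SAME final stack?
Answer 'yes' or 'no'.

Program A trace:
  After 'push 8': [8]
  After 'dup': [8, 8]
  After 'over': [8, 8, 8]
  After 'dup': [8, 8, 8, 8]
Program A final stack: [8, 8, 8, 8]

Program B trace:
  After 'push -4': [-4]
  After 'neg': [4]
  After 'push -3': [4, -3]
  After 'mul': [-12]
  After 'dup': [-12, -12]
  After 'neg': [-12, 12]
  After 'push 0': [-12, 12, 0]
  After 'eq': [-12, 0]
  After 'mul': [0]
Program B final stack: [0]
Same: no

Answer: no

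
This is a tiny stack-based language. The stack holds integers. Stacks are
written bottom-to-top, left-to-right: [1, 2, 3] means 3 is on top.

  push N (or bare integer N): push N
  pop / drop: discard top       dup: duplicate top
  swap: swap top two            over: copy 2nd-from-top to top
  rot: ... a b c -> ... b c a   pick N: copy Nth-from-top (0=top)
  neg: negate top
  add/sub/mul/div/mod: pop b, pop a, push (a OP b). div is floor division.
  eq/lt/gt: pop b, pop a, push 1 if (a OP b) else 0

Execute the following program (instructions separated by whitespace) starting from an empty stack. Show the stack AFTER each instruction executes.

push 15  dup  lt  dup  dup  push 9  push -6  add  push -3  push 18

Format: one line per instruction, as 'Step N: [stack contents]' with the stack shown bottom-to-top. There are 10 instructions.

Step 1: [15]
Step 2: [15, 15]
Step 3: [0]
Step 4: [0, 0]
Step 5: [0, 0, 0]
Step 6: [0, 0, 0, 9]
Step 7: [0, 0, 0, 9, -6]
Step 8: [0, 0, 0, 3]
Step 9: [0, 0, 0, 3, -3]
Step 10: [0, 0, 0, 3, -3, 18]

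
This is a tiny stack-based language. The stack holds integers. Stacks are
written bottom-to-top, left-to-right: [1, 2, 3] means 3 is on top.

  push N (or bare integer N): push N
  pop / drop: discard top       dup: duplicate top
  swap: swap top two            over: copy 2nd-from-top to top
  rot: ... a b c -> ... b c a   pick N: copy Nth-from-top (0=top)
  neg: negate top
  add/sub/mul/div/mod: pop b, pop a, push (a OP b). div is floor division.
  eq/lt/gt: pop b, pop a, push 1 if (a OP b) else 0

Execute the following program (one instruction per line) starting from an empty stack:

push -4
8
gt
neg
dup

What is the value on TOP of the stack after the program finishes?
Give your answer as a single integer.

After 'push -4': [-4]
After 'push 8': [-4, 8]
After 'gt': [0]
After 'neg': [0]
After 'dup': [0, 0]

Answer: 0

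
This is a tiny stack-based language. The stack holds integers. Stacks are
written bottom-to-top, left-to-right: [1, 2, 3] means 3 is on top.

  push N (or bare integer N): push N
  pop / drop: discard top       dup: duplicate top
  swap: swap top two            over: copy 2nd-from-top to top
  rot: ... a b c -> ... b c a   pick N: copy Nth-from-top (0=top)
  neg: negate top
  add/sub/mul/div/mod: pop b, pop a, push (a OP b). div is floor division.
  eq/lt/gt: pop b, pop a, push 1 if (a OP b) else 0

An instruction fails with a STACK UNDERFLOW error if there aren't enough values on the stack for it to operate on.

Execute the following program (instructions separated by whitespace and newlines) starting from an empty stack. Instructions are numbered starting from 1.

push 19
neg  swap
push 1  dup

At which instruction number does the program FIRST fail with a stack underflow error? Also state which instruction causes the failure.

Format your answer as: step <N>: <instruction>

Step 1 ('push 19'): stack = [19], depth = 1
Step 2 ('neg'): stack = [-19], depth = 1
Step 3 ('swap'): needs 2 value(s) but depth is 1 — STACK UNDERFLOW

Answer: step 3: swap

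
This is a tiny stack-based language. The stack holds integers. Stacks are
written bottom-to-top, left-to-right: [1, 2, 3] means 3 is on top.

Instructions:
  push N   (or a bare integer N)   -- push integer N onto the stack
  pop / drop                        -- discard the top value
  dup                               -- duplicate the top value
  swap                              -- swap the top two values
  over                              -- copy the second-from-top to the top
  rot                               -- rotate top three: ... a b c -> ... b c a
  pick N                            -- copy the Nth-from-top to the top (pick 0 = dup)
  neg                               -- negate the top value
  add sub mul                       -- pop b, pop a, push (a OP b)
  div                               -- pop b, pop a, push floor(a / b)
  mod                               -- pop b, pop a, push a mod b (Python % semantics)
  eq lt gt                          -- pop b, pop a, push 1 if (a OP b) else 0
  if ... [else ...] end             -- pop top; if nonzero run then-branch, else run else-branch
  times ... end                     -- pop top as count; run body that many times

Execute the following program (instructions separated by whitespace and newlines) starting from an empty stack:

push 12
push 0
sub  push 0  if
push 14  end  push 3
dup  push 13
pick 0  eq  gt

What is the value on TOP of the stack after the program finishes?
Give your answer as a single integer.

Answer: 1

Derivation:
After 'push 12': [12]
After 'push 0': [12, 0]
After 'sub': [12]
After 'push 0': [12, 0]
After 'if': [12]
After 'push 3': [12, 3]
After 'dup': [12, 3, 3]
After 'push 13': [12, 3, 3, 13]
After 'pick 0': [12, 3, 3, 13, 13]
After 'eq': [12, 3, 3, 1]
After 'gt': [12, 3, 1]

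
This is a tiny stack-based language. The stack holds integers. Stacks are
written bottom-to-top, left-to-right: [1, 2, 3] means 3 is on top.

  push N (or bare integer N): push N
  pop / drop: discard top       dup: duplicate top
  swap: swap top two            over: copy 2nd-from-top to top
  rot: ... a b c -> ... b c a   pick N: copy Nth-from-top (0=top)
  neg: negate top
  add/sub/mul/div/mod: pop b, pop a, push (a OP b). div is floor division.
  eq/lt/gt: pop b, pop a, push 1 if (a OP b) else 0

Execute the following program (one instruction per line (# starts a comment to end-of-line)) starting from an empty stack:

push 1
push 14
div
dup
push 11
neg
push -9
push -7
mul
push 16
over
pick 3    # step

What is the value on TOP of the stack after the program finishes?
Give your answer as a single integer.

Answer: -11

Derivation:
After 'push 1': [1]
After 'push 14': [1, 14]
After 'div': [0]
After 'dup': [0, 0]
After 'push 11': [0, 0, 11]
After 'neg': [0, 0, -11]
After 'push -9': [0, 0, -11, -9]
After 'push -7': [0, 0, -11, -9, -7]
After 'mul': [0, 0, -11, 63]
After 'push 16': [0, 0, -11, 63, 16]
After 'over': [0, 0, -11, 63, 16, 63]
After 'pick 3': [0, 0, -11, 63, 16, 63, -11]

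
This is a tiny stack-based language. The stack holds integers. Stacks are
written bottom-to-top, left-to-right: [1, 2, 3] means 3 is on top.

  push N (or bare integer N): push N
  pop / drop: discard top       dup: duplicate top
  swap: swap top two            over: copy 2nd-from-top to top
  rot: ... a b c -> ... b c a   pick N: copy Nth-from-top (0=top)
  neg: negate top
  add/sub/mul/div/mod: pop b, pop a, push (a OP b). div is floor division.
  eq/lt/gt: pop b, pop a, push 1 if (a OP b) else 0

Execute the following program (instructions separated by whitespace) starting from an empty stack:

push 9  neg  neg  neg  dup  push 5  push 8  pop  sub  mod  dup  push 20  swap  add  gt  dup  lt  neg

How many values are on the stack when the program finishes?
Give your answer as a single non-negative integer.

Answer: 1

Derivation:
After 'push 9': stack = [9] (depth 1)
After 'neg': stack = [-9] (depth 1)
After 'neg': stack = [9] (depth 1)
After 'neg': stack = [-9] (depth 1)
After 'dup': stack = [-9, -9] (depth 2)
After 'push 5': stack = [-9, -9, 5] (depth 3)
After 'push 8': stack = [-9, -9, 5, 8] (depth 4)
After 'pop': stack = [-9, -9, 5] (depth 3)
After 'sub': stack = [-9, -14] (depth 2)
After 'mod': stack = [-9] (depth 1)
After 'dup': stack = [-9, -9] (depth 2)
After 'push 20': stack = [-9, -9, 20] (depth 3)
After 'swap': stack = [-9, 20, -9] (depth 3)
After 'add': stack = [-9, 11] (depth 2)
After 'gt': stack = [0] (depth 1)
After 'dup': stack = [0, 0] (depth 2)
After 'lt': stack = [0] (depth 1)
After 'neg': stack = [0] (depth 1)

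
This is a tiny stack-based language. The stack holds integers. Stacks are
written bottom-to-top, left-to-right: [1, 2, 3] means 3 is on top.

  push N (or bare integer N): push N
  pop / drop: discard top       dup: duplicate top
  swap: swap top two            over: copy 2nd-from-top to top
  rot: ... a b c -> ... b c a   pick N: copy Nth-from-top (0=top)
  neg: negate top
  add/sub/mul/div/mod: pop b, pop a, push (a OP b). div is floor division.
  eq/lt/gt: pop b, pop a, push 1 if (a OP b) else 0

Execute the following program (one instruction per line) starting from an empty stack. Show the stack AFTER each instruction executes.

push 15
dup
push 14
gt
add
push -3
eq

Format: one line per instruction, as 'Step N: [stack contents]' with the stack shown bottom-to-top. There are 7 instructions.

Step 1: [15]
Step 2: [15, 15]
Step 3: [15, 15, 14]
Step 4: [15, 1]
Step 5: [16]
Step 6: [16, -3]
Step 7: [0]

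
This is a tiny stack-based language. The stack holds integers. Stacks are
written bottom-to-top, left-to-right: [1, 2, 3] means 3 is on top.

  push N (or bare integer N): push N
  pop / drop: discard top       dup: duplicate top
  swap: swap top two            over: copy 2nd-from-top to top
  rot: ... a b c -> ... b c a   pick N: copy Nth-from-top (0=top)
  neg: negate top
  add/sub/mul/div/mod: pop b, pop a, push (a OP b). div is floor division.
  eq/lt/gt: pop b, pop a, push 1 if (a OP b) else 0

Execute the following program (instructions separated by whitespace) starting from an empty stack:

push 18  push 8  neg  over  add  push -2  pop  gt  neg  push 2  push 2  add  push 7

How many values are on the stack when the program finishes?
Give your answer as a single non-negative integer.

After 'push 18': stack = [18] (depth 1)
After 'push 8': stack = [18, 8] (depth 2)
After 'neg': stack = [18, -8] (depth 2)
After 'over': stack = [18, -8, 18] (depth 3)
After 'add': stack = [18, 10] (depth 2)
After 'push -2': stack = [18, 10, -2] (depth 3)
After 'pop': stack = [18, 10] (depth 2)
After 'gt': stack = [1] (depth 1)
After 'neg': stack = [-1] (depth 1)
After 'push 2': stack = [-1, 2] (depth 2)
After 'push 2': stack = [-1, 2, 2] (depth 3)
After 'add': stack = [-1, 4] (depth 2)
After 'push 7': stack = [-1, 4, 7] (depth 3)

Answer: 3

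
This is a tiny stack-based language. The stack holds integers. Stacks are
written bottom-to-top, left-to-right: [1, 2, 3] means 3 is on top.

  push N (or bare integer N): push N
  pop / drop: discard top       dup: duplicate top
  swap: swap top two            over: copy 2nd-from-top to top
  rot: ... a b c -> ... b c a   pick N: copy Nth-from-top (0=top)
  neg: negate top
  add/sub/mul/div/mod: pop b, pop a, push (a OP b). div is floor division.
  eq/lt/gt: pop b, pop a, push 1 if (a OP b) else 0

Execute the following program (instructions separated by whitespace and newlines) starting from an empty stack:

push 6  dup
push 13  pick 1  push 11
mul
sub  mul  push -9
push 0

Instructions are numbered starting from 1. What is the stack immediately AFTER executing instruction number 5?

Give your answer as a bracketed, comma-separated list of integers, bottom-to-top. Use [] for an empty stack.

Step 1 ('push 6'): [6]
Step 2 ('dup'): [6, 6]
Step 3 ('push 13'): [6, 6, 13]
Step 4 ('pick 1'): [6, 6, 13, 6]
Step 5 ('push 11'): [6, 6, 13, 6, 11]

Answer: [6, 6, 13, 6, 11]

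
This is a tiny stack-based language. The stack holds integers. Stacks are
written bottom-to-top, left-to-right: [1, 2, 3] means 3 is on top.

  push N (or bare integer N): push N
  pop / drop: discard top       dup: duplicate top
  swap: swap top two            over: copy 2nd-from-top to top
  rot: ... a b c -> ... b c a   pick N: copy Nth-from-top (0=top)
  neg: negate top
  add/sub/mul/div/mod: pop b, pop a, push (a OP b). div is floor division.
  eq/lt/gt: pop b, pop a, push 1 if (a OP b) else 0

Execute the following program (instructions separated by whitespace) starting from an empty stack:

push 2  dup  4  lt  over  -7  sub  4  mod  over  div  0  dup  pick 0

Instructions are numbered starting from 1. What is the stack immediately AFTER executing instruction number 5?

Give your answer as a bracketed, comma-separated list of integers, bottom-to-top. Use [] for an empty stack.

Step 1 ('push 2'): [2]
Step 2 ('dup'): [2, 2]
Step 3 ('4'): [2, 2, 4]
Step 4 ('lt'): [2, 1]
Step 5 ('over'): [2, 1, 2]

Answer: [2, 1, 2]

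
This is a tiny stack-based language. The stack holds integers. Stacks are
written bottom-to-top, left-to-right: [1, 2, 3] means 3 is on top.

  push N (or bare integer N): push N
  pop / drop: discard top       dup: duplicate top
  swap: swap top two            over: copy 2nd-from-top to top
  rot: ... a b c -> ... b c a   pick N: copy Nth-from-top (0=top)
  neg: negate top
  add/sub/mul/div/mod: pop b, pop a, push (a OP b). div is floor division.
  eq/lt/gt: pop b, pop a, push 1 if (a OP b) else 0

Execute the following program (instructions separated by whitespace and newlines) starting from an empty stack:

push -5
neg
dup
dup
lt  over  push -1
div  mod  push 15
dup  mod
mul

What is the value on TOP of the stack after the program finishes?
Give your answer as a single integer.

Answer: 0

Derivation:
After 'push -5': [-5]
After 'neg': [5]
After 'dup': [5, 5]
After 'dup': [5, 5, 5]
After 'lt': [5, 0]
After 'over': [5, 0, 5]
After 'push -1': [5, 0, 5, -1]
After 'div': [5, 0, -5]
After 'mod': [5, 0]
After 'push 15': [5, 0, 15]
After 'dup': [5, 0, 15, 15]
After 'mod': [5, 0, 0]
After 'mul': [5, 0]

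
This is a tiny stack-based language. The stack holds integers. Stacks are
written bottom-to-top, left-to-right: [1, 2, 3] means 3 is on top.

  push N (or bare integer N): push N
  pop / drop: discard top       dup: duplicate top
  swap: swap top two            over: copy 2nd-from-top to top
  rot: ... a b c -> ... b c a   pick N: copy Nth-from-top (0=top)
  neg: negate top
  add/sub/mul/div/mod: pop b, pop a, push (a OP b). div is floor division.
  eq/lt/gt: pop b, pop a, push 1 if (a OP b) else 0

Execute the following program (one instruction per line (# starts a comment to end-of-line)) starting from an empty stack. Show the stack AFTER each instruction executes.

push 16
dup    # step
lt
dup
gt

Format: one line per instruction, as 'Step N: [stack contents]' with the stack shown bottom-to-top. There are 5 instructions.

Step 1: [16]
Step 2: [16, 16]
Step 3: [0]
Step 4: [0, 0]
Step 5: [0]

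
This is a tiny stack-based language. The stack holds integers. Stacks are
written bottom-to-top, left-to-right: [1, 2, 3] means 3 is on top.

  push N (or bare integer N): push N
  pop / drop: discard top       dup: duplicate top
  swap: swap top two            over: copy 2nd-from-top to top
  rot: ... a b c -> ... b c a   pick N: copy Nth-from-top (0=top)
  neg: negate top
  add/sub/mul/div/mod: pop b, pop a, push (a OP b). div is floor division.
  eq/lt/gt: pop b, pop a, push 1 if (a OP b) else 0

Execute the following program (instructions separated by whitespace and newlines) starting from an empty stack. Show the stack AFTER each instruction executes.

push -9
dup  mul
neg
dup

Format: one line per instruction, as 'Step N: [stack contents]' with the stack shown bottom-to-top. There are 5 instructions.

Step 1: [-9]
Step 2: [-9, -9]
Step 3: [81]
Step 4: [-81]
Step 5: [-81, -81]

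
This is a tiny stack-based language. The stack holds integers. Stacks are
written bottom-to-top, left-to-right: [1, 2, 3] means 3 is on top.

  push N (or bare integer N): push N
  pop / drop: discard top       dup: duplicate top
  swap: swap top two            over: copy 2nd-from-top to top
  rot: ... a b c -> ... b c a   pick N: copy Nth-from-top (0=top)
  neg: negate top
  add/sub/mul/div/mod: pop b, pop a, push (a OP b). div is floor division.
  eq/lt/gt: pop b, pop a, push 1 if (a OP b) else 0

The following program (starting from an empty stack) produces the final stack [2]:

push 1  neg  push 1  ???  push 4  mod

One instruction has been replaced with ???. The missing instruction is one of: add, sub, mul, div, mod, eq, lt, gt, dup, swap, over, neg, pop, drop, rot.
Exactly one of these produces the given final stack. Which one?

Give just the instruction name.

Answer: sub

Derivation:
Stack before ???: [-1, 1]
Stack after ???:  [-2]
The instruction that transforms [-1, 1] -> [-2] is: sub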